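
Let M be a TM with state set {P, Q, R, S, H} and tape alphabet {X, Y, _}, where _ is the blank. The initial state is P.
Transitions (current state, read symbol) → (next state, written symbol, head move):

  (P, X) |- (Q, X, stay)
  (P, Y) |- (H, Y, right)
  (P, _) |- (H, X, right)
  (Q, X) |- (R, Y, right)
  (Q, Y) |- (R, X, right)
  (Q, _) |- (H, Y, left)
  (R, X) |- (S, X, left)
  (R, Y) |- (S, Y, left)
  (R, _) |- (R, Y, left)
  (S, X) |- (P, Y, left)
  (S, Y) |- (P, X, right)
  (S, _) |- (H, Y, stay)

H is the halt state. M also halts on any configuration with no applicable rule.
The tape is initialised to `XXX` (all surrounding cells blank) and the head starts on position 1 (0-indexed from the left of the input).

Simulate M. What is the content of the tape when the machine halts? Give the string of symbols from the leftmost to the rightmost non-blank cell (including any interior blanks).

XYYY

state=P head=1 tape=X[X]X_   (P,X)→(Q,X,stay)
state=Q head=1 tape=X[X]X_   (Q,X)→(R,Y,right)
state=R head=2 tape=XY[X]_   (R,X)→(S,X,left)
state=S head=1 tape=X[Y]X_   (S,Y)→(P,X,right)
state=P head=2 tape=XX[X]_   (P,X)→(Q,X,stay)
state=Q head=2 tape=XX[X]_   (Q,X)→(R,Y,right)
state=R head=3 tape=XXY[_]   (R,_)→(R,Y,left)
state=R head=2 tape=XX[Y]Y   (R,Y)→(S,Y,left)
state=S head=1 tape=X[X]YY   (S,X)→(P,Y,left)
state=P head=0 tape=[X]YYY   (P,X)→(Q,X,stay)
state=Q head=0 tape=[X]YYY   (Q,X)→(R,Y,right)
state=R head=1 tape=Y[Y]YY   (R,Y)→(S,Y,left)
state=S head=0 tape=[Y]YYY   (S,Y)→(P,X,right)
state=P head=1 tape=X[Y]YY   (P,Y)→(H,Y,right)
state=H head=2 tape=XY[Y]Y
The non-blank tape span at halt is XYYY.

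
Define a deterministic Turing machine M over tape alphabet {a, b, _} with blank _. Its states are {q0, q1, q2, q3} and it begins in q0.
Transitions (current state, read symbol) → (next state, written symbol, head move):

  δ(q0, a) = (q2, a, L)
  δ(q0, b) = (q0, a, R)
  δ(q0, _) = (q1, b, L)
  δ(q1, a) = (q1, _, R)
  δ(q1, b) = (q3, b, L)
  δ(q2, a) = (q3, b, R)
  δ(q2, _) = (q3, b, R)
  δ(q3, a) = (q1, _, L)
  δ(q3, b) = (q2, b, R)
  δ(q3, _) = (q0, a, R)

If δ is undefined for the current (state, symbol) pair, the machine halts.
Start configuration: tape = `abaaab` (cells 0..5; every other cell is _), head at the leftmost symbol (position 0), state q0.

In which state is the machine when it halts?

q1

q0 | __[a]baaab   read a → write a, move L, go to q2
q2 | _[_]abaaab   read _ → write b, move R, go to q3
q3 | _b[a]baaab   read a → write _, move L, go to q1
q1 | _[b]_baaab   read b → write b, move L, go to q3
q3 | [_]b_baaab   read _ → write a, move R, go to q0
q0 | a[b]_baaab   read b → write a, move R, go to q0
q0 | aa[_]baaab   read _ → write b, move L, go to q1
q1 | a[a]bbaaab   read a → write _, move R, go to q1
q1 | a_[b]baaab   read b → write b, move L, go to q3
q3 | a[_]bbaaab   read _ → write a, move R, go to q0
q0 | aa[b]baaab   read b → write a, move R, go to q0
q0 | aaa[b]aaab   read b → write a, move R, go to q0
q0 | aaaa[a]aab   read a → write a, move L, go to q2
q2 | aaa[a]aaab   read a → write b, move R, go to q3
q3 | aaab[a]aab   read a → write _, move L, go to q1
q1 | aaa[b]_aab   read b → write b, move L, go to q3
q3 | aa[a]b_aab   read a → write _, move L, go to q1
q1 | a[a]_b_aab   read a → write _, move R, go to q1
q1 | a_[_]b_aab
No transition is defined for (q1, _); M halts in state q1.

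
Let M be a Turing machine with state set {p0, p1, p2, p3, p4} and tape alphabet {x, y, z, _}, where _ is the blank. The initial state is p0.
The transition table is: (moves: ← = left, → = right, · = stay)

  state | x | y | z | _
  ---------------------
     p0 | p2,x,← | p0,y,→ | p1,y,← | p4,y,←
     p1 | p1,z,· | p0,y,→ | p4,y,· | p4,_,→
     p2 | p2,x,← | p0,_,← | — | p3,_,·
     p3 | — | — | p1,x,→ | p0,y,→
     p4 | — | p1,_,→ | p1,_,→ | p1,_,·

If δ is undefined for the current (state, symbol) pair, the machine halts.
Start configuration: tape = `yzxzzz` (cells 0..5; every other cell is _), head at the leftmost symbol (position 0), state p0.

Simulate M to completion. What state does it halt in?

p0 | _[y]zxzzz   read y → write y, move →, go to p0
p0 | _y[z]xzzz   read z → write y, move ←, go to p1
p1 | _[y]yxzzz   read y → write y, move →, go to p0
p0 | _y[y]xzzz   read y → write y, move →, go to p0
p0 | _yy[x]zzz   read x → write x, move ←, go to p2
p2 | _y[y]xzzz   read y → write _, move ←, go to p0
p0 | _[y]_xzzz   read y → write y, move →, go to p0
p0 | _y[_]xzzz   read _ → write y, move ←, go to p4
p4 | _[y]yxzzz   read y → write _, move →, go to p1
p1 | __[y]xzzz   read y → write y, move →, go to p0
p0 | __y[x]zzz   read x → write x, move ←, go to p2
p2 | __[y]xzzz   read y → write _, move ←, go to p0
p0 | _[_]_xzzz   read _ → write y, move ←, go to p4
p4 | [_]y_xzzz   read _ → write _, move ·, go to p1
p1 | [_]y_xzzz   read _ → write _, move →, go to p4
p4 | _[y]_xzzz   read y → write _, move →, go to p1
p1 | __[_]xzzz   read _ → write _, move →, go to p4
p4 | ___[x]zzz
No transition is defined for (p4, x); M halts in state p4.

p4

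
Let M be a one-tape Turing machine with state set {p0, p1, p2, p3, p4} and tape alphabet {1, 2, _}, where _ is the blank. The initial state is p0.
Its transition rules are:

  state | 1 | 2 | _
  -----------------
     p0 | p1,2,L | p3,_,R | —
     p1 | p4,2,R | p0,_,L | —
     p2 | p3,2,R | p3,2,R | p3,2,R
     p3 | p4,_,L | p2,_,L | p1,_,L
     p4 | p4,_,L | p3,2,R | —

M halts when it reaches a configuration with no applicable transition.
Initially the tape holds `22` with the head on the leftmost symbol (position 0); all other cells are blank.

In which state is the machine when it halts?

p0

p0 | _[2]2   read 2 → write _, move R, go to p3
p3 | __[2]   read 2 → write _, move L, go to p2
p2 | _[_]_   read _ → write 2, move R, go to p3
p3 | _2[_]   read _ → write _, move L, go to p1
p1 | _[2]_   read 2 → write _, move L, go to p0
p0 | [_]__
No transition is defined for (p0, _); M halts in state p0.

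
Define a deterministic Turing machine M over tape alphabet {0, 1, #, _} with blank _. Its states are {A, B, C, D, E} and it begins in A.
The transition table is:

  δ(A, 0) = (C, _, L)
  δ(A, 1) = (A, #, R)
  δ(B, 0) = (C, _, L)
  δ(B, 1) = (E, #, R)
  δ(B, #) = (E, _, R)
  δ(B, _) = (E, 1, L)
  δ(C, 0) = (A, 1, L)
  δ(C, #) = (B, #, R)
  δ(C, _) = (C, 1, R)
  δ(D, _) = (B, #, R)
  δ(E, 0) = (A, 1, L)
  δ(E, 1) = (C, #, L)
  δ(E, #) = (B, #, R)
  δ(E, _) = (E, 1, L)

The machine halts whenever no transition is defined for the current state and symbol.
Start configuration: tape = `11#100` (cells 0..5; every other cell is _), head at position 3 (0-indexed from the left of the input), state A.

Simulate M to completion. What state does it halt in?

A

A | 11#[1]00   read 1 → write #, move R, go to A
A | 11##[0]0   read 0 → write _, move L, go to C
C | 11#[#]_0   read # → write #, move R, go to B
B | 11##[_]0   read _ → write 1, move L, go to E
E | 11#[#]10   read # → write #, move R, go to B
B | 11##[1]0   read 1 → write #, move R, go to E
E | 11###[0]   read 0 → write 1, move L, go to A
A | 11##[#]1
No transition is defined for (A, #); M halts in state A.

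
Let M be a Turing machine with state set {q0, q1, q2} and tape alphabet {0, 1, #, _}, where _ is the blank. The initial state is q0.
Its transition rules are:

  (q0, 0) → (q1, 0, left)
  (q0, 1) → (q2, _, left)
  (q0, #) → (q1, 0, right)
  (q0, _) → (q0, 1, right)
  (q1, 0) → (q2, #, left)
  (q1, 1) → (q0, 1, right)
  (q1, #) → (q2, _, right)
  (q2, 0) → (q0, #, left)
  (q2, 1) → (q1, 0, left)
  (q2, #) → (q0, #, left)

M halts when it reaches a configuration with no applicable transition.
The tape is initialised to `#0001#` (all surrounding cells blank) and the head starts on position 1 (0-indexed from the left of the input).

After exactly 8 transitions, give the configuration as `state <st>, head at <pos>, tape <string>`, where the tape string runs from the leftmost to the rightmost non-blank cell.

state q2, head at -1, tape ##01#

q0 | _#[0]001#   read 0 → write 0, move left, go to q1
q1 | _[#]0001#   read # → write _, move right, go to q2
q2 | __[0]001#   read 0 → write #, move left, go to q0
q0 | _[_]#001#   read _ → write 1, move right, go to q0
q0 | _1[#]001#   read # → write 0, move right, go to q1
q1 | _10[0]01#   read 0 → write #, move left, go to q2
q2 | _1[0]#01#   read 0 → write #, move left, go to q0
q0 | _[1]##01#   read 1 → write _, move left, go to q2
q2 | [_]_##01#
After 8 steps: state q2, head at -1, tape ##01#.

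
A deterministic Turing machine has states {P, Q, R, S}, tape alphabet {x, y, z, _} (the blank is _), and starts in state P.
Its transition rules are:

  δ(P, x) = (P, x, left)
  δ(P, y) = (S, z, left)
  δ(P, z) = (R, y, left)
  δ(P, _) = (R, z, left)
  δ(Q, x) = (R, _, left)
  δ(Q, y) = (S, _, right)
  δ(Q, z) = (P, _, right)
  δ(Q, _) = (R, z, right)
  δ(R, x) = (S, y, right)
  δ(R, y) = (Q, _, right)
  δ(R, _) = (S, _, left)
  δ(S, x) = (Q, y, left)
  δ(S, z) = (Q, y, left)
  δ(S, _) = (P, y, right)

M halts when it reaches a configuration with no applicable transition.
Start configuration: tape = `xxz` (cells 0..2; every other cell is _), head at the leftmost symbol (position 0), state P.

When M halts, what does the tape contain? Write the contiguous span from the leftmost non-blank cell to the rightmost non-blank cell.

zz_zz

P | ___[x]xz   read x → write x, move left, go to P
P | __[_]xxz   read _ → write z, move left, go to R
R | _[_]zxxz   read _ → write _, move left, go to S
S | [_]_zxxz   read _ → write y, move right, go to P
P | y[_]zxxz   read _ → write z, move left, go to R
R | [y]zzxxz   read y → write _, move right, go to Q
Q | _[z]zxxz   read z → write _, move right, go to P
P | __[z]xxz   read z → write y, move left, go to R
R | _[_]yxxz   read _ → write _, move left, go to S
S | [_]_yxxz   read _ → write y, move right, go to P
P | y[_]yxxz   read _ → write z, move left, go to R
R | [y]zyxxz   read y → write _, move right, go to Q
Q | _[z]yxxz   read z → write _, move right, go to P
P | __[y]xxz   read y → write z, move left, go to S
S | _[_]zxxz   read _ → write y, move right, go to P
P | _y[z]xxz   read z → write y, move left, go to R
R | _[y]yxxz   read y → write _, move right, go to Q
Q | __[y]xxz   read y → write _, move right, go to S
S | ___[x]xz   read x → write y, move left, go to Q
Q | __[_]yxz   read _ → write z, move right, go to R
R | __z[y]xz   read y → write _, move right, go to Q
Q | __z_[x]z   read x → write _, move left, go to R
R | __z[_]_z   read _ → write _, move left, go to S
S | __[z]__z   read z → write y, move left, go to Q
Q | _[_]y__z   read _ → write z, move right, go to R
R | _z[y]__z   read y → write _, move right, go to Q
Q | _z_[_]_z   read _ → write z, move right, go to R
R | _z_z[_]z   read _ → write _, move left, go to S
S | _z_[z]_z   read z → write y, move left, go to Q
Q | _z[_]y_z   read _ → write z, move right, go to R
R | _zz[y]_z   read y → write _, move right, go to Q
Q | _zz_[_]z   read _ → write z, move right, go to R
R | _zz_z[z]
The non-blank tape span at halt is zz_zz.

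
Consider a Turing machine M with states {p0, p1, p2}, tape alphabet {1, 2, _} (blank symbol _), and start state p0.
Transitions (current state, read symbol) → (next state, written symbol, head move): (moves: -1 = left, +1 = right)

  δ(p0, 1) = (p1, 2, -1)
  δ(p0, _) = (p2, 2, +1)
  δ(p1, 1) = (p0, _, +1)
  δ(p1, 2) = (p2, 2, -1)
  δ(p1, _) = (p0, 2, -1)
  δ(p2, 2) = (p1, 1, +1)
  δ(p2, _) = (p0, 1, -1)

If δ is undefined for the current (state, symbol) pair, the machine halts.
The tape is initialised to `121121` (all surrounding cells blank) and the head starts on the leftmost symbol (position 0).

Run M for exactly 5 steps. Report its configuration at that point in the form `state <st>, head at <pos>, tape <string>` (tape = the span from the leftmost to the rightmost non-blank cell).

p0 | __[1]21121   read 1 → write 2, move -1, go to p1
p1 | _[_]221121   read _ → write 2, move -1, go to p0
p0 | [_]2221121   read _ → write 2, move +1, go to p2
p2 | 2[2]221121   read 2 → write 1, move +1, go to p1
p1 | 21[2]21121   read 2 → write 2, move -1, go to p2
p2 | 2[1]221121
After 5 steps: state p2, head at -1, tape 21221121.

state p2, head at -1, tape 21221121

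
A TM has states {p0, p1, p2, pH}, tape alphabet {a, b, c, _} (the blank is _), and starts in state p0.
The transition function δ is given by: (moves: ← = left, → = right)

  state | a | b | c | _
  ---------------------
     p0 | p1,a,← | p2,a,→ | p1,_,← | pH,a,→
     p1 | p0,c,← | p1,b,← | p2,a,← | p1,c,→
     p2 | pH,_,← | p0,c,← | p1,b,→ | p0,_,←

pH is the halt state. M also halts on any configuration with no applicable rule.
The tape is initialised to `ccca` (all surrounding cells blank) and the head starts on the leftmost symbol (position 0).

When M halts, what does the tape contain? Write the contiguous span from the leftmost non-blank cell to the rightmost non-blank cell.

p0 | ___[c]cca   read c → write _, move ←, go to p1
p1 | __[_]_cca   read _ → write c, move →, go to p1
p1 | __c[_]cca   read _ → write c, move →, go to p1
p1 | __cc[c]ca   read c → write a, move ←, go to p2
p2 | __c[c]aca   read c → write b, move →, go to p1
p1 | __cb[a]ca   read a → write c, move ←, go to p0
p0 | __c[b]cca   read b → write a, move →, go to p2
p2 | __ca[c]ca   read c → write b, move →, go to p1
p1 | __cab[c]a   read c → write a, move ←, go to p2
p2 | __ca[b]aa   read b → write c, move ←, go to p0
p0 | __c[a]caa   read a → write a, move ←, go to p1
p1 | __[c]acaa   read c → write a, move ←, go to p2
p2 | _[_]aacaa   read _ → write _, move ←, go to p0
p0 | [_]_aacaa   read _ → write a, move →, go to pH
pH | a[_]aacaa
The non-blank tape span at halt is a_aacaa.

a_aacaa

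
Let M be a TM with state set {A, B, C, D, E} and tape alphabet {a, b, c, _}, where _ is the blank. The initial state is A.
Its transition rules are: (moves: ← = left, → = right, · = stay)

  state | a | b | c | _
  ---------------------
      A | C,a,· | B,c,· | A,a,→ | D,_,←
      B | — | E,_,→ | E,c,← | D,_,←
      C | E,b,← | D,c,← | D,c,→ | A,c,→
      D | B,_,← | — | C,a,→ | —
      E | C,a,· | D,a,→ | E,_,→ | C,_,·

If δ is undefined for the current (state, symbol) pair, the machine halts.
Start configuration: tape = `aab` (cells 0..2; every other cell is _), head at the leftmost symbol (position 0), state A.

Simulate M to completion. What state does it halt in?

D

A | _[a]ab_   read a → write a, move ·, go to C
C | _[a]ab_   read a → write b, move ←, go to E
E | [_]bab_   read _ → write _, move ·, go to C
C | [_]bab_   read _ → write c, move →, go to A
A | c[b]ab_   read b → write c, move ·, go to B
B | c[c]ab_   read c → write c, move ←, go to E
E | [c]cab_   read c → write _, move →, go to E
E | _[c]ab_   read c → write _, move →, go to E
E | __[a]b_   read a → write a, move ·, go to C
C | __[a]b_   read a → write b, move ←, go to E
E | _[_]bb_   read _ → write _, move ·, go to C
C | _[_]bb_   read _ → write c, move →, go to A
A | _c[b]b_   read b → write c, move ·, go to B
B | _c[c]b_   read c → write c, move ←, go to E
E | _[c]cb_   read c → write _, move →, go to E
E | __[c]b_   read c → write _, move →, go to E
E | ___[b]_   read b → write a, move →, go to D
D | ___a[_]
No transition is defined for (D, _); M halts in state D.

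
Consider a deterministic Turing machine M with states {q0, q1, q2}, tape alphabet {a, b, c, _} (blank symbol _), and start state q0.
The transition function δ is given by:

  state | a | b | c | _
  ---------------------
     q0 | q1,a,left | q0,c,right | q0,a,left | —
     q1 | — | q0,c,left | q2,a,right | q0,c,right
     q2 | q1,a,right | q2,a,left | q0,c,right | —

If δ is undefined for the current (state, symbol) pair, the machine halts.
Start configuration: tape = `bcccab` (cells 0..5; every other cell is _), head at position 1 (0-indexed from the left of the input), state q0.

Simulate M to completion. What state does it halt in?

q1

state=q0 head=1 tape=b[c]ccab   (q0,c)→(q0,a,left)
state=q0 head=0 tape=[b]accab   (q0,b)→(q0,c,right)
state=q0 head=1 tape=c[a]ccab   (q0,a)→(q1,a,left)
state=q1 head=0 tape=[c]accab   (q1,c)→(q2,a,right)
state=q2 head=1 tape=a[a]ccab   (q2,a)→(q1,a,right)
state=q1 head=2 tape=aa[c]cab   (q1,c)→(q2,a,right)
state=q2 head=3 tape=aaa[c]ab   (q2,c)→(q0,c,right)
state=q0 head=4 tape=aaac[a]b   (q0,a)→(q1,a,left)
state=q1 head=3 tape=aaa[c]ab   (q1,c)→(q2,a,right)
state=q2 head=4 tape=aaaa[a]b   (q2,a)→(q1,a,right)
state=q1 head=5 tape=aaaaa[b]   (q1,b)→(q0,c,left)
state=q0 head=4 tape=aaaa[a]c   (q0,a)→(q1,a,left)
state=q1 head=3 tape=aaa[a]ac
No transition is defined for (q1, a); M halts in state q1.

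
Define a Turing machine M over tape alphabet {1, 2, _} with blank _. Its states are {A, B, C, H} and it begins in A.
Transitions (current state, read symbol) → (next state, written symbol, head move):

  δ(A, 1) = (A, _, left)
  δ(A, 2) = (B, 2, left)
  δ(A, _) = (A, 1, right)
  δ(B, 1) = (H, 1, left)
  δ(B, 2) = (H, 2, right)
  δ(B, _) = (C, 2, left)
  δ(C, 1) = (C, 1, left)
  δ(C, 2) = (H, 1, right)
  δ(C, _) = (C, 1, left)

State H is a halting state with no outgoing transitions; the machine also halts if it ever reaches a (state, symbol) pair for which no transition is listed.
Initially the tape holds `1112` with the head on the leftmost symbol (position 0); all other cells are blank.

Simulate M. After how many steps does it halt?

A | ___[1]112   read 1 → write _, move left, go to A
A | __[_]_112   read _ → write 1, move right, go to A
A | __1[_]112   read _ → write 1, move right, go to A
A | __11[1]12   read 1 → write _, move left, go to A
A | __1[1]_12   read 1 → write _, move left, go to A
A | __[1]__12   read 1 → write _, move left, go to A
A | _[_]___12   read _ → write 1, move right, go to A
A | _1[_]__12   read _ → write 1, move right, go to A
A | _11[_]_12   read _ → write 1, move right, go to A
A | _111[_]12   read _ → write 1, move right, go to A
A | _1111[1]2   read 1 → write _, move left, go to A
A | _111[1]_2   read 1 → write _, move left, go to A
A | _11[1]__2   read 1 → write _, move left, go to A
A | _1[1]___2   read 1 → write _, move left, go to A
A | _[1]____2   read 1 → write _, move left, go to A
A | [_]_____2   read _ → write 1, move right, go to A
A | 1[_]____2   read _ → write 1, move right, go to A
A | 11[_]___2   read _ → write 1, move right, go to A
A | 111[_]__2   read _ → write 1, move right, go to A
A | 1111[_]_2   read _ → write 1, move right, go to A
A | 11111[_]2   read _ → write 1, move right, go to A
A | 111111[2]   read 2 → write 2, move left, go to B
B | 11111[1]2   read 1 → write 1, move left, go to H
H | 1111[1]12
M halts after 23 transitions.

23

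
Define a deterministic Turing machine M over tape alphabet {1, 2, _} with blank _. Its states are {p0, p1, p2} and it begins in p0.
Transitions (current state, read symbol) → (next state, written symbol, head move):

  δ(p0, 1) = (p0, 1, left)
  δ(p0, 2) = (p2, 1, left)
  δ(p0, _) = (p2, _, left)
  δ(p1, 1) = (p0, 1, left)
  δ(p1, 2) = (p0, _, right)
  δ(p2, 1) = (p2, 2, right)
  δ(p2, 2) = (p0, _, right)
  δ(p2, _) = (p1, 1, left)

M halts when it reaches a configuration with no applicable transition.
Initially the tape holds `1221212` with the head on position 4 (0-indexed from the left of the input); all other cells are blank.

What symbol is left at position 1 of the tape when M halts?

state=p0 head=4 tape=__1221[2]12_   (p0,2)→(p2,1,left)
state=p2 head=3 tape=__122[1]112_   (p2,1)→(p2,2,right)
state=p2 head=4 tape=__1222[1]12_   (p2,1)→(p2,2,right)
state=p2 head=5 tape=__12222[1]2_   (p2,1)→(p2,2,right)
state=p2 head=6 tape=__122222[2]_   (p2,2)→(p0,_,right)
state=p0 head=7 tape=__122222_[_]   (p0,_)→(p2,_,left)
state=p2 head=6 tape=__122222[_]_   (p2,_)→(p1,1,left)
state=p1 head=5 tape=__12222[2]1_   (p1,2)→(p0,_,right)
state=p0 head=6 tape=__12222_[1]_   (p0,1)→(p0,1,left)
state=p0 head=5 tape=__12222[_]1_   (p0,_)→(p2,_,left)
state=p2 head=4 tape=__1222[2]_1_   (p2,2)→(p0,_,right)
state=p0 head=5 tape=__1222_[_]1_   (p0,_)→(p2,_,left)
state=p2 head=4 tape=__1222[_]_1_   (p2,_)→(p1,1,left)
state=p1 head=3 tape=__122[2]1_1_   (p1,2)→(p0,_,right)
state=p0 head=4 tape=__122_[1]_1_   (p0,1)→(p0,1,left)
state=p0 head=3 tape=__122[_]1_1_   (p0,_)→(p2,_,left)
state=p2 head=2 tape=__12[2]_1_1_   (p2,2)→(p0,_,right)
state=p0 head=3 tape=__12_[_]1_1_   (p0,_)→(p2,_,left)
state=p2 head=2 tape=__12[_]_1_1_   (p2,_)→(p1,1,left)
state=p1 head=1 tape=__1[2]1_1_1_   (p1,2)→(p0,_,right)
state=p0 head=2 tape=__1_[1]_1_1_   (p0,1)→(p0,1,left)
state=p0 head=1 tape=__1[_]1_1_1_   (p0,_)→(p2,_,left)
state=p2 head=0 tape=__[1]_1_1_1_   (p2,1)→(p2,2,right)
state=p2 head=1 tape=__2[_]1_1_1_   (p2,_)→(p1,1,left)
state=p1 head=0 tape=__[2]11_1_1_   (p1,2)→(p0,_,right)
state=p0 head=1 tape=___[1]1_1_1_   (p0,1)→(p0,1,left)
state=p0 head=0 tape=__[_]11_1_1_   (p0,_)→(p2,_,left)
state=p2 head=-1 tape=_[_]_11_1_1_   (p2,_)→(p1,1,left)
state=p1 head=-2 tape=[_]1_11_1_1_
Cell 1 holds 1 when M halts.

1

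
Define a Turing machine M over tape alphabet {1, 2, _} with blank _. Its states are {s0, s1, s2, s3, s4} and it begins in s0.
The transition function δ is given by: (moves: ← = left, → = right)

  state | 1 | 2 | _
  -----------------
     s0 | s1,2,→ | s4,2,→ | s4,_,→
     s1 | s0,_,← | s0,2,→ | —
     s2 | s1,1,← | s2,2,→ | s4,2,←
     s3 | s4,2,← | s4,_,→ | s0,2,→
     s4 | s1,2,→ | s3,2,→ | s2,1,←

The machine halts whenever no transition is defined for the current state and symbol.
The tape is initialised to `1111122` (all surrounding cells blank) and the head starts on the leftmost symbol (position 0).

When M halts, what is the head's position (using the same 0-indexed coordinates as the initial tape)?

state=s0 head=0 tape=[1]111122__   (s0,1)→(s1,2,→)
state=s1 head=1 tape=2[1]11122__   (s1,1)→(s0,_,←)
state=s0 head=0 tape=[2]_11122__   (s0,2)→(s4,2,→)
state=s4 head=1 tape=2[_]11122__   (s4,_)→(s2,1,←)
state=s2 head=0 tape=[2]111122__   (s2,2)→(s2,2,→)
state=s2 head=1 tape=2[1]11122__   (s2,1)→(s1,1,←)
state=s1 head=0 tape=[2]111122__   (s1,2)→(s0,2,→)
state=s0 head=1 tape=2[1]11122__   (s0,1)→(s1,2,→)
state=s1 head=2 tape=22[1]1122__   (s1,1)→(s0,_,←)
state=s0 head=1 tape=2[2]_1122__   (s0,2)→(s4,2,→)
state=s4 head=2 tape=22[_]1122__   (s4,_)→(s2,1,←)
state=s2 head=1 tape=2[2]11122__   (s2,2)→(s2,2,→)
state=s2 head=2 tape=22[1]1122__   (s2,1)→(s1,1,←)
state=s1 head=1 tape=2[2]11122__   (s1,2)→(s0,2,→)
state=s0 head=2 tape=22[1]1122__   (s0,1)→(s1,2,→)
state=s1 head=3 tape=222[1]122__   (s1,1)→(s0,_,←)
state=s0 head=2 tape=22[2]_122__   (s0,2)→(s4,2,→)
state=s4 head=3 tape=222[_]122__   (s4,_)→(s2,1,←)
state=s2 head=2 tape=22[2]1122__   (s2,2)→(s2,2,→)
state=s2 head=3 tape=222[1]122__   (s2,1)→(s1,1,←)
state=s1 head=2 tape=22[2]1122__   (s1,2)→(s0,2,→)
state=s0 head=3 tape=222[1]122__   (s0,1)→(s1,2,→)
state=s1 head=4 tape=2222[1]22__   (s1,1)→(s0,_,←)
state=s0 head=3 tape=222[2]_22__   (s0,2)→(s4,2,→)
state=s4 head=4 tape=2222[_]22__   (s4,_)→(s2,1,←)
state=s2 head=3 tape=222[2]122__   (s2,2)→(s2,2,→)
state=s2 head=4 tape=2222[1]22__   (s2,1)→(s1,1,←)
state=s1 head=3 tape=222[2]122__   (s1,2)→(s0,2,→)
state=s0 head=4 tape=2222[1]22__   (s0,1)→(s1,2,→)
state=s1 head=5 tape=22222[2]2__   (s1,2)→(s0,2,→)
state=s0 head=6 tape=222222[2]__   (s0,2)→(s4,2,→)
state=s4 head=7 tape=2222222[_]_   (s4,_)→(s2,1,←)
state=s2 head=6 tape=222222[2]1_   (s2,2)→(s2,2,→)
state=s2 head=7 tape=2222222[1]_   (s2,1)→(s1,1,←)
state=s1 head=6 tape=222222[2]1_   (s1,2)→(s0,2,→)
state=s0 head=7 tape=2222222[1]_   (s0,1)→(s1,2,→)
state=s1 head=8 tape=22222222[_]
At halt the head is at cell 8.

8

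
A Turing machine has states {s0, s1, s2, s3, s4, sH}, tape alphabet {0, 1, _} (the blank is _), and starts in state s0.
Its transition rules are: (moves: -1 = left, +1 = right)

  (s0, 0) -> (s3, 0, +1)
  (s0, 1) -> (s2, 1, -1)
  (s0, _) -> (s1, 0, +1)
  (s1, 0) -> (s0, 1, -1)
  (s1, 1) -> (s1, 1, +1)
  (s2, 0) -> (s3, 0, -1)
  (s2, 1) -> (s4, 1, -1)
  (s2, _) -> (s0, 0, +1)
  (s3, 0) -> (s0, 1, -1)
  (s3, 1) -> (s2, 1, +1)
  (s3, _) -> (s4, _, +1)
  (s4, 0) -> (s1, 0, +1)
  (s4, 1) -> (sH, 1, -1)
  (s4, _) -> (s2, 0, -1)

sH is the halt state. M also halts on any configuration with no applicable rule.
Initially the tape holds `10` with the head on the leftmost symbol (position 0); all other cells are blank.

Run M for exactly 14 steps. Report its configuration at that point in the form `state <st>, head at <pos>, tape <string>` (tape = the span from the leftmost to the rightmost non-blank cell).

s0 | __[1]0_   read 1 → write 1, move -1, go to s2
s2 | _[_]10_   read _ → write 0, move +1, go to s0
s0 | _0[1]0_   read 1 → write 1, move -1, go to s2
s2 | _[0]10_   read 0 → write 0, move -1, go to s3
s3 | [_]010_   read _ → write _, move +1, go to s4
s4 | _[0]10_   read 0 → write 0, move +1, go to s1
s1 | _0[1]0_   read 1 → write 1, move +1, go to s1
s1 | _01[0]_   read 0 → write 1, move -1, go to s0
s0 | _0[1]1_   read 1 → write 1, move -1, go to s2
s2 | _[0]11_   read 0 → write 0, move -1, go to s3
s3 | [_]011_   read _ → write _, move +1, go to s4
s4 | _[0]11_   read 0 → write 0, move +1, go to s1
s1 | _0[1]1_   read 1 → write 1, move +1, go to s1
s1 | _01[1]_   read 1 → write 1, move +1, go to s1
s1 | _011[_]
After 14 steps: state s1, head at 2, tape 011.

state s1, head at 2, tape 011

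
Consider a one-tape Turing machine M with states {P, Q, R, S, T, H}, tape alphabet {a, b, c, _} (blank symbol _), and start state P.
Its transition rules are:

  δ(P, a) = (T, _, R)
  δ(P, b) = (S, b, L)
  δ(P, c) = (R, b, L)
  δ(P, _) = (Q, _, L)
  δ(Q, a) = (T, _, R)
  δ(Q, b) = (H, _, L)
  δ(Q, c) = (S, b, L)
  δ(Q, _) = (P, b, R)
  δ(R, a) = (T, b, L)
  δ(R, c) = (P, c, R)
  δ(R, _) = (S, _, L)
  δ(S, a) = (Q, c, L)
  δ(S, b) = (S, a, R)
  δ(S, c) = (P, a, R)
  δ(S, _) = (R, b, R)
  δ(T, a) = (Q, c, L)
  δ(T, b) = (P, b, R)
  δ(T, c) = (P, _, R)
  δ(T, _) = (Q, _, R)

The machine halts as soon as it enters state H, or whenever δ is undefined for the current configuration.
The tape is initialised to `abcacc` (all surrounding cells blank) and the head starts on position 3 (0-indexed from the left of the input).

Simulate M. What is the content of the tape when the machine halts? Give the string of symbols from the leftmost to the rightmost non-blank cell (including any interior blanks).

abcabb

state=P head=3 tape=abc[a]cc   (P,a)→(T,_,R)
state=T head=4 tape=abc_[c]c   (T,c)→(P,_,R)
state=P head=5 tape=abc__[c]   (P,c)→(R,b,L)
state=R head=4 tape=abc_[_]b   (R,_)→(S,_,L)
state=S head=3 tape=abc[_]_b   (S,_)→(R,b,R)
state=R head=4 tape=abcb[_]b   (R,_)→(S,_,L)
state=S head=3 tape=abc[b]_b   (S,b)→(S,a,R)
state=S head=4 tape=abca[_]b   (S,_)→(R,b,R)
state=R head=5 tape=abcab[b]
The non-blank tape span at halt is abcabb.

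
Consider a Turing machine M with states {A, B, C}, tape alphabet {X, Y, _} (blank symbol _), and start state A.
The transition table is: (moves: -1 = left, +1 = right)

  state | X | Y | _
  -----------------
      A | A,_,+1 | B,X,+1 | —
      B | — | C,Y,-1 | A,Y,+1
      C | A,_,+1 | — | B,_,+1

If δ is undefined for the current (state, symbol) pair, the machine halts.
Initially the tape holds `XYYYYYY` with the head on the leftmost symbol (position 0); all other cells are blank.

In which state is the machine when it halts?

state=A head=0 tape=[X]YYYYYY__   (A,X)→(A,_,+1)
state=A head=1 tape=_[Y]YYYYY__   (A,Y)→(B,X,+1)
state=B head=2 tape=_X[Y]YYYY__   (B,Y)→(C,Y,-1)
state=C head=1 tape=_[X]YYYYY__   (C,X)→(A,_,+1)
state=A head=2 tape=__[Y]YYYY__   (A,Y)→(B,X,+1)
state=B head=3 tape=__X[Y]YYY__   (B,Y)→(C,Y,-1)
state=C head=2 tape=__[X]YYYY__   (C,X)→(A,_,+1)
state=A head=3 tape=___[Y]YYY__   (A,Y)→(B,X,+1)
state=B head=4 tape=___X[Y]YY__   (B,Y)→(C,Y,-1)
state=C head=3 tape=___[X]YYY__   (C,X)→(A,_,+1)
state=A head=4 tape=____[Y]YY__   (A,Y)→(B,X,+1)
state=B head=5 tape=____X[Y]Y__   (B,Y)→(C,Y,-1)
state=C head=4 tape=____[X]YY__   (C,X)→(A,_,+1)
state=A head=5 tape=_____[Y]Y__   (A,Y)→(B,X,+1)
state=B head=6 tape=_____X[Y]__   (B,Y)→(C,Y,-1)
state=C head=5 tape=_____[X]Y__   (C,X)→(A,_,+1)
state=A head=6 tape=______[Y]__   (A,Y)→(B,X,+1)
state=B head=7 tape=______X[_]_   (B,_)→(A,Y,+1)
state=A head=8 tape=______XY[_]
No transition is defined for (A, _); M halts in state A.

A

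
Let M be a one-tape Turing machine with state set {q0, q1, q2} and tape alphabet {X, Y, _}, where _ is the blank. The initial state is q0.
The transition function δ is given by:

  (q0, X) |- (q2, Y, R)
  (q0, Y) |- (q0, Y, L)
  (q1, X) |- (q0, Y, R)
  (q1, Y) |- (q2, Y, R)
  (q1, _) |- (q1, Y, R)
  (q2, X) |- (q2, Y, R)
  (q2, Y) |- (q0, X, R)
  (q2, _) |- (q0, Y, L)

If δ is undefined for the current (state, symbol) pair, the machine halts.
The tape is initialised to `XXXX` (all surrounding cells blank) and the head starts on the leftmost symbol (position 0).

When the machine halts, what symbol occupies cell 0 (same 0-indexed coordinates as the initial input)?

q0 | _[X]XXX_   read X → write Y, move R, go to q2
q2 | _Y[X]XX_   read X → write Y, move R, go to q2
q2 | _YY[X]X_   read X → write Y, move R, go to q2
q2 | _YYY[X]_   read X → write Y, move R, go to q2
q2 | _YYYY[_]   read _ → write Y, move L, go to q0
q0 | _YYY[Y]Y   read Y → write Y, move L, go to q0
q0 | _YY[Y]YY   read Y → write Y, move L, go to q0
q0 | _Y[Y]YYY   read Y → write Y, move L, go to q0
q0 | _[Y]YYYY   read Y → write Y, move L, go to q0
q0 | [_]YYYYY
Cell 0 holds Y when M halts.

Y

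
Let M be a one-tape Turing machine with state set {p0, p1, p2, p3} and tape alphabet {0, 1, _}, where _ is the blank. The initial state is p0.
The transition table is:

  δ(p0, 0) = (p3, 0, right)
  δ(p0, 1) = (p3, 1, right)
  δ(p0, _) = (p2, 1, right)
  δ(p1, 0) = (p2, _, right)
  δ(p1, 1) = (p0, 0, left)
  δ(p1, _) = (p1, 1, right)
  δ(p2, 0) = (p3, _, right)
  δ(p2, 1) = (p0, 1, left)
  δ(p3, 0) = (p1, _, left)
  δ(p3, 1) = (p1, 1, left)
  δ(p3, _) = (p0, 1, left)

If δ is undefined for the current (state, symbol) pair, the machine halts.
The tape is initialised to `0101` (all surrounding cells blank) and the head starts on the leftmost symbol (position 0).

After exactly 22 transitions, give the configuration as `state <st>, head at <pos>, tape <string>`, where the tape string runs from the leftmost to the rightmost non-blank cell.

state p3, head at 0, tape 1___01

state=p0 head=0 tape=__[0]101   (p0,0)→(p3,0,right)
state=p3 head=1 tape=__0[1]01   (p3,1)→(p1,1,left)
state=p1 head=0 tape=__[0]101   (p1,0)→(p2,_,right)
state=p2 head=1 tape=___[1]01   (p2,1)→(p0,1,left)
state=p0 head=0 tape=__[_]101   (p0,_)→(p2,1,right)
state=p2 head=1 tape=__1[1]01   (p2,1)→(p0,1,left)
state=p0 head=0 tape=__[1]101   (p0,1)→(p3,1,right)
state=p3 head=1 tape=__1[1]01   (p3,1)→(p1,1,left)
state=p1 head=0 tape=__[1]101   (p1,1)→(p0,0,left)
state=p0 head=-1 tape=_[_]0101   (p0,_)→(p2,1,right)
state=p2 head=0 tape=_1[0]101   (p2,0)→(p3,_,right)
state=p3 head=1 tape=_1_[1]01   (p3,1)→(p1,1,left)
state=p1 head=0 tape=_1[_]101   (p1,_)→(p1,1,right)
state=p1 head=1 tape=_11[1]01   (p1,1)→(p0,0,left)
state=p0 head=0 tape=_1[1]001   (p0,1)→(p3,1,right)
state=p3 head=1 tape=_11[0]01   (p3,0)→(p1,_,left)
state=p1 head=0 tape=_1[1]_01   (p1,1)→(p0,0,left)
state=p0 head=-1 tape=_[1]0_01   (p0,1)→(p3,1,right)
state=p3 head=0 tape=_1[0]_01   (p3,0)→(p1,_,left)
state=p1 head=-1 tape=_[1]__01   (p1,1)→(p0,0,left)
state=p0 head=-2 tape=[_]0__01   (p0,_)→(p2,1,right)
state=p2 head=-1 tape=1[0]__01   (p2,0)→(p3,_,right)
state=p3 head=0 tape=1_[_]_01
After 22 steps: state p3, head at 0, tape 1___01.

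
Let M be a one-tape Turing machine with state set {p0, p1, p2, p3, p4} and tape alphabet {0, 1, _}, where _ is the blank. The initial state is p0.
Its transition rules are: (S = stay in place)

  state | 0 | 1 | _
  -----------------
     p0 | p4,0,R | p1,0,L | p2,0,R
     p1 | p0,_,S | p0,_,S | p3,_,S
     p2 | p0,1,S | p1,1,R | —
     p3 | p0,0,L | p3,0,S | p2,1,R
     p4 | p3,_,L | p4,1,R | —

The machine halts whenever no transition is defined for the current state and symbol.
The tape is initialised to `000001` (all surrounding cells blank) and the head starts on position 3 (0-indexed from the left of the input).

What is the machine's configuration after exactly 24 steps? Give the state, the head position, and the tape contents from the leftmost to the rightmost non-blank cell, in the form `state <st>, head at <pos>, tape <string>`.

state p0, head at -1, tape 0____1

state=p0 head=3 tape=_000[0]01   (p0,0)→(p4,0,R)
state=p4 head=4 tape=_0000[0]1   (p4,0)→(p3,_,L)
state=p3 head=3 tape=_000[0]_1   (p3,0)→(p0,0,L)
state=p0 head=2 tape=_00[0]0_1   (p0,0)→(p4,0,R)
state=p4 head=3 tape=_000[0]_1   (p4,0)→(p3,_,L)
state=p3 head=2 tape=_00[0]__1   (p3,0)→(p0,0,L)
state=p0 head=1 tape=_0[0]0__1   (p0,0)→(p4,0,R)
state=p4 head=2 tape=_00[0]__1   (p4,0)→(p3,_,L)
state=p3 head=1 tape=_0[0]___1   (p3,0)→(p0,0,L)
state=p0 head=0 tape=_[0]0___1   (p0,0)→(p4,0,R)
state=p4 head=1 tape=_0[0]___1   (p4,0)→(p3,_,L)
state=p3 head=0 tape=_[0]____1   (p3,0)→(p0,0,L)
state=p0 head=-1 tape=[_]0____1   (p0,_)→(p2,0,R)
state=p2 head=0 tape=0[0]____1   (p2,0)→(p0,1,S)
state=p0 head=0 tape=0[1]____1   (p0,1)→(p1,0,L)
state=p1 head=-1 tape=[0]0____1   (p1,0)→(p0,_,S)
state=p0 head=-1 tape=[_]0____1   (p0,_)→(p2,0,R)
state=p2 head=0 tape=0[0]____1   (p2,0)→(p0,1,S)
state=p0 head=0 tape=0[1]____1   (p0,1)→(p1,0,L)
state=p1 head=-1 tape=[0]0____1   (p1,0)→(p0,_,S)
state=p0 head=-1 tape=[_]0____1   (p0,_)→(p2,0,R)
state=p2 head=0 tape=0[0]____1   (p2,0)→(p0,1,S)
state=p0 head=0 tape=0[1]____1   (p0,1)→(p1,0,L)
state=p1 head=-1 tape=[0]0____1   (p1,0)→(p0,_,S)
state=p0 head=-1 tape=[_]0____1
After 24 steps: state p0, head at -1, tape 0____1.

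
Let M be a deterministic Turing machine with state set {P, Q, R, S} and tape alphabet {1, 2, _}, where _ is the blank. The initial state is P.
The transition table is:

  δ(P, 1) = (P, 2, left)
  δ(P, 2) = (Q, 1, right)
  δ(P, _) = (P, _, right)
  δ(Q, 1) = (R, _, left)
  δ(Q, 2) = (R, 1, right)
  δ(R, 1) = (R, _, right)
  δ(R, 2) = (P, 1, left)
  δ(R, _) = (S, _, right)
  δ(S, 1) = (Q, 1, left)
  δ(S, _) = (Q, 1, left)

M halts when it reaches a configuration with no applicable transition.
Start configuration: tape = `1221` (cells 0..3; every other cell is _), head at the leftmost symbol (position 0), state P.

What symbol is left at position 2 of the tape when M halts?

_

P | _[1]221__   read 1 → write 2, move left, go to P
P | [_]2221__   read _ → write _, move right, go to P
P | _[2]221__   read 2 → write 1, move right, go to Q
Q | _1[2]21__   read 2 → write 1, move right, go to R
R | _11[2]1__   read 2 → write 1, move left, go to P
P | _1[1]11__   read 1 → write 2, move left, go to P
P | _[1]211__   read 1 → write 2, move left, go to P
P | [_]2211__   read _ → write _, move right, go to P
P | _[2]211__   read 2 → write 1, move right, go to Q
Q | _1[2]11__   read 2 → write 1, move right, go to R
R | _11[1]1__   read 1 → write _, move right, go to R
R | _11_[1]__   read 1 → write _, move right, go to R
R | _11__[_]_   read _ → write _, move right, go to S
S | _11___[_]   read _ → write 1, move left, go to Q
Q | _11__[_]1
Cell 2 holds _ when M halts.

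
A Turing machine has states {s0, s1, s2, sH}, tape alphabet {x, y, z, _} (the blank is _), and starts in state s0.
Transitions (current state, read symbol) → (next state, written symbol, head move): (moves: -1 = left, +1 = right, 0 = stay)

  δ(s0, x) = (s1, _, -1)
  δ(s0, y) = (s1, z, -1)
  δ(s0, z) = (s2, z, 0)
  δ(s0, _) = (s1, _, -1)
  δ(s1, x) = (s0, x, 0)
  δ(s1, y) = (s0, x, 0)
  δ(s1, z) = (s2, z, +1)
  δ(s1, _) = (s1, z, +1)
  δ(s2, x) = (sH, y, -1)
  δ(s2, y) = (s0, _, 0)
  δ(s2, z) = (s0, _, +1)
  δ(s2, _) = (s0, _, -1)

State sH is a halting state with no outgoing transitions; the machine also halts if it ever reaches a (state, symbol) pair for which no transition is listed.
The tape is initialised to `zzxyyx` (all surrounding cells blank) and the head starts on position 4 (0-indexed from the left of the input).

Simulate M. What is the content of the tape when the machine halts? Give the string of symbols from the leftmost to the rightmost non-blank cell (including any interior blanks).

zzzzzy

s0 | zzxy[y]x   read y → write z, move -1, go to s1
s1 | zzx[y]zx   read y → write x, move 0, go to s0
s0 | zzx[x]zx   read x → write _, move -1, go to s1
s1 | zz[x]_zx   read x → write x, move 0, go to s0
s0 | zz[x]_zx   read x → write _, move -1, go to s1
s1 | z[z]__zx   read z → write z, move +1, go to s2
s2 | zz[_]_zx   read _ → write _, move -1, go to s0
s0 | z[z]__zx   read z → write z, move 0, go to s2
s2 | z[z]__zx   read z → write _, move +1, go to s0
s0 | z_[_]_zx   read _ → write _, move -1, go to s1
s1 | z[_]__zx   read _ → write z, move +1, go to s1
s1 | zz[_]_zx   read _ → write z, move +1, go to s1
s1 | zzz[_]zx   read _ → write z, move +1, go to s1
s1 | zzzz[z]x   read z → write z, move +1, go to s2
s2 | zzzzz[x]   read x → write y, move -1, go to sH
sH | zzzz[z]y
The non-blank tape span at halt is zzzzzy.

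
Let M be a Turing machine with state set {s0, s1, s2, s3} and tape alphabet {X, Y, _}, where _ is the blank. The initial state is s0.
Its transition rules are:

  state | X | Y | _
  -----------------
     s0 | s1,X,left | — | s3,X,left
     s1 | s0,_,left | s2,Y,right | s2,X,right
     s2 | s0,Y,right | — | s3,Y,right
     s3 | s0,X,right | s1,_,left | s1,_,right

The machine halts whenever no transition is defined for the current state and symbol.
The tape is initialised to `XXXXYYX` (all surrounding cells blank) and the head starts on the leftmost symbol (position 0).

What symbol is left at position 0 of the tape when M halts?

Y

state=s0 head=0 tape=_[X]XXXYYX   (s0,X)→(s1,X,left)
state=s1 head=-1 tape=[_]XXXXYYX   (s1,_)→(s2,X,right)
state=s2 head=0 tape=X[X]XXXYYX   (s2,X)→(s0,Y,right)
state=s0 head=1 tape=XY[X]XXYYX   (s0,X)→(s1,X,left)
state=s1 head=0 tape=X[Y]XXXYYX   (s1,Y)→(s2,Y,right)
state=s2 head=1 tape=XY[X]XXYYX   (s2,X)→(s0,Y,right)
state=s0 head=2 tape=XYY[X]XYYX   (s0,X)→(s1,X,left)
state=s1 head=1 tape=XY[Y]XXYYX   (s1,Y)→(s2,Y,right)
state=s2 head=2 tape=XYY[X]XYYX   (s2,X)→(s0,Y,right)
state=s0 head=3 tape=XYYY[X]YYX   (s0,X)→(s1,X,left)
state=s1 head=2 tape=XYY[Y]XYYX   (s1,Y)→(s2,Y,right)
state=s2 head=3 tape=XYYY[X]YYX   (s2,X)→(s0,Y,right)
state=s0 head=4 tape=XYYYY[Y]YX
Cell 0 holds Y when M halts.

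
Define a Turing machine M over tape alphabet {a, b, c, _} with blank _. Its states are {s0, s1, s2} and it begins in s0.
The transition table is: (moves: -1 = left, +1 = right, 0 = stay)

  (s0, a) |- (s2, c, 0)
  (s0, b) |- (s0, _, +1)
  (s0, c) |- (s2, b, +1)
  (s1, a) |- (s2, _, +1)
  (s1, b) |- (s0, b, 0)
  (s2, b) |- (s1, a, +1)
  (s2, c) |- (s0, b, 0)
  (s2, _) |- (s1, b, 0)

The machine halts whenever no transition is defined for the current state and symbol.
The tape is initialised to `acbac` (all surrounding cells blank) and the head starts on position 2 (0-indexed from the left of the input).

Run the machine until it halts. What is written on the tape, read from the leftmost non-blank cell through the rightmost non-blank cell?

ac__b

s0 | ac[b]ac__   read b → write _, move +1, go to s0
s0 | ac_[a]c__   read a → write c, move 0, go to s2
s2 | ac_[c]c__   read c → write b, move 0, go to s0
s0 | ac_[b]c__   read b → write _, move +1, go to s0
s0 | ac__[c]__   read c → write b, move +1, go to s2
s2 | ac__b[_]_   read _ → write b, move 0, go to s1
s1 | ac__b[b]_   read b → write b, move 0, go to s0
s0 | ac__b[b]_   read b → write _, move +1, go to s0
s0 | ac__b_[_]
The non-blank tape span at halt is ac__b.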